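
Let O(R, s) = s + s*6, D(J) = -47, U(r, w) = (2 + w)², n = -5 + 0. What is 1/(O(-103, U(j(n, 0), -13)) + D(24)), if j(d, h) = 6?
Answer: 1/800 ≈ 0.0012500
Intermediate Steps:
n = -5
O(R, s) = 7*s (O(R, s) = s + 6*s = 7*s)
1/(O(-103, U(j(n, 0), -13)) + D(24)) = 1/(7*(2 - 13)² - 47) = 1/(7*(-11)² - 47) = 1/(7*121 - 47) = 1/(847 - 47) = 1/800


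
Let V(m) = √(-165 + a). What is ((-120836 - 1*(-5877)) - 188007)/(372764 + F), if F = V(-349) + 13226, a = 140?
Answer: -23388369268/29797656025 + 302966*I/29797656025 ≈ -0.78491 + 1.0167e-5*I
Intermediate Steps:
V(m) = 5*I (V(m) = √(-165 + 140) = √(-25) = 5*I)
F = 13226 + 5*I (F = 5*I + 13226 = 13226 + 5*I ≈ 13226.0 + 5.0*I)
((-120836 - 1*(-5877)) - 188007)/(372764 + F) = ((-120836 - 1*(-5877)) - 188007)/(372764 + (13226 + 5*I)) = ((-120836 + 5877) - 188007)/(385990 + 5*I) = (-114959 - 188007)*((385990 - 5*I)/148988280125) = -302966*(385990 - 5*I)/148988280125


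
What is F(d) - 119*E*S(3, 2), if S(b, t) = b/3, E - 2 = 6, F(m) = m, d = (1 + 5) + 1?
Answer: -945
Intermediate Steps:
d = 7 (d = 6 + 1 = 7)
E = 8 (E = 2 + 6 = 8)
S(b, t) = b/3 (S(b, t) = b*(⅓) = b/3)
F(d) - 119*E*S(3, 2) = 7 - 952*(⅓)*3 = 7 - 952 = -945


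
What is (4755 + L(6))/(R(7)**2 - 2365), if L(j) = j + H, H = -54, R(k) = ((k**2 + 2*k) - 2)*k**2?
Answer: 1569/2977252 ≈ 0.00052700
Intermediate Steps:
R(k) = k**2*(-2 + k**2 + 2*k) (R(k) = (-2 + k**2 + 2*k)*k**2 = k**2*(-2 + k**2 + 2*k))
L(j) = -54 + j (L(j) = j - 54 = -54 + j)
(4755 + L(6))/(R(7)**2 - 2365) = (4755 + (-54 + 6))/((7**2*(-2 + 7**2 + 2*7))**2 - 2365) = (4755 - 48)/((49*(-2 + 49 + 14))**2 - 2365) = 4707/((49*61)**2 - 2365) = 4707/(2989**2 - 2365) = 4707/(8934121 - 2365) = 4707/8931756 = 4707*(1/8931756) = 1569/2977252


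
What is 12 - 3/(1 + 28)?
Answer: 345/29 ≈ 11.897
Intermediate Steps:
12 - 3/(1 + 28) = 12 - 3/29 = 345/29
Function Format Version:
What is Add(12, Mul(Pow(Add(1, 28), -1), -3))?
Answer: Rational(345, 29) ≈ 11.897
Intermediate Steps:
Add(12, Mul(Pow(Add(1, 28), -1), -3)) = Add(12, Mul(Pow(29, -1), -3)) = Add(12, Mul(Rational(1, 29), -3)) = Add(12, Rational(-3, 29)) = Rational(345, 29)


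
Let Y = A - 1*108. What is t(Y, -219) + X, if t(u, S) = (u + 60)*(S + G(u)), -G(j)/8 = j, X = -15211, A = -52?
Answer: -121311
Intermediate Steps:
G(j) = -8*j
Y = -160 (Y = -52 - 1*108 = -52 - 108 = -160)
t(u, S) = (60 + u)*(S - 8*u) (t(u, S) = (u + 60)*(S - 8*u) = (60 + u)*(S - 8*u))
t(Y, -219) + X = (-480*(-160) - 8*(-160)² + 60*(-219) - 219*(-160)) - 15211 = (76800 - 8*25600 - 13140 + 35040) - 15211 = (76800 - 204800 - 13140 + 35040) - 15211 = -106100 - 15211 = -121311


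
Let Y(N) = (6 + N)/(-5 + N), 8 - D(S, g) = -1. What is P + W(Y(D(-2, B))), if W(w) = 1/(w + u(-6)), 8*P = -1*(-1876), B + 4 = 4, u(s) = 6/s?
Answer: 5167/22 ≈ 234.86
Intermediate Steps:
B = 0 (B = -4 + 4 = 0)
D(S, g) = 9 (D(S, g) = 8 - 1*(-1) = 8 + 1 = 9)
P = 469/2 (P = (-1*(-1876))/8 = (1/8)*1876 = 469/2 ≈ 234.50)
Y(N) = (6 + N)/(-5 + N)
W(w) = 1/(-1 + w) (W(w) = 1/(w + 6/(-6)) = 1/(w + 6*(-1/6)) = 1/(w - 1) = 1/(-1 + w))
P + W(Y(D(-2, B))) = 469/2 + 1/(-1 + (6 + 9)/(-5 + 9)) = 469/2 + 1/(-1 + 15/4) = 469/2 + 1/(11/4) = 469/2 + 4/11 = 5167/22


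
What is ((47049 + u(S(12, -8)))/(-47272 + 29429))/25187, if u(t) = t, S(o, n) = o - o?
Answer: -47049/449411641 ≈ -0.00010469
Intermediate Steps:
S(o, n) = 0
((47049 + u(S(12, -8)))/(-47272 + 29429))/25187 = ((47049 + 0)/(-47272 + 29429))/25187 = (47049/(-17843))*(1/25187) = (47049*(-1/17843))*(1/25187) = -47049/17843*1/25187 = -47049/449411641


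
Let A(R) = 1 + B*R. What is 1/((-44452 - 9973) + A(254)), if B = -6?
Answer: -1/55948 ≈ -1.7874e-5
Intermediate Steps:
A(R) = 1 - 6*R
1/((-44452 - 9973) + A(254)) = 1/((-44452 - 9973) + (1 - 6*254)) = 1/(-54425 + (1 - 1524)) = 1/(-54425 - 1523) = 1/(-55948) = -1/55948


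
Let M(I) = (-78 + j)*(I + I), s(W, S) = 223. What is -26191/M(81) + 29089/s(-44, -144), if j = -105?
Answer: 868213087/6611058 ≈ 131.33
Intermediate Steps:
M(I) = -366*I (M(I) = (-78 - 105)*(I + I) = -366*I)
-26191/M(81) + 29089/s(-44, -144) = -26191/((-366*81)) + 29089/223 = -26191/(-29646) + 29089*(1/223) = -26191*(-1/29646) + 29089/223 = 26191/29646 + 29089/223 = 868213087/6611058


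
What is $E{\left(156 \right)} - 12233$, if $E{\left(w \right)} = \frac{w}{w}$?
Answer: $-12232$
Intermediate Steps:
$E{\left(w \right)} = 1$
$E{\left(156 \right)} - 12233 = 1 - 12233 = -12232$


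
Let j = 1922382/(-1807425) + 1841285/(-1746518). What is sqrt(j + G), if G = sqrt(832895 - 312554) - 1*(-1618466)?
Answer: sqrt(22061624308163320635412994 + 13631212010141236900*sqrt(520341))/3692047130 ≈ 1272.5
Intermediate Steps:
j = -742828811889/350744477350 (j = 1922382*(-1/1807425) + 1841285*(-1/1746518) = -213598/200825 - 1841285/1746518 = -742828811889/350744477350 ≈ -2.1179)
G = 1618466 + sqrt(520341) (G = sqrt(520341) + 1618466 = 1618466 + sqrt(520341) ≈ 1.6192e+6)
sqrt(j + G) = sqrt(-742828811889/350744477350 + (1618466 + sqrt(520341))) = sqrt(567667268449933211/350744477350 + sqrt(520341))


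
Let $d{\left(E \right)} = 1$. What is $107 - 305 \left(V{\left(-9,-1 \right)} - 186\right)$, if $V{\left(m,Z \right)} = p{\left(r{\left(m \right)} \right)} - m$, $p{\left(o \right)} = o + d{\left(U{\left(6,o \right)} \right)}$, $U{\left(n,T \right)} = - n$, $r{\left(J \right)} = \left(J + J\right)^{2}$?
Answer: $-45033$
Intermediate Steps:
$r{\left(J \right)} = 4 J^{2}$ ($r{\left(J \right)} = \left(2 J\right)^{2} = 4 J^{2}$)
$p{\left(o \right)} = 1 + o$ ($p{\left(o \right)} = o + 1 = 1 + o$)
$V{\left(m,Z \right)} = 1 - m + 4 m^{2}$ ($V{\left(m,Z \right)} = \left(1 + 4 m^{2}\right) - m = 1 - m + 4 m^{2}$)
$107 - 305 \left(V{\left(-9,-1 \right)} - 186\right) = 107 - 305 \left(\left(1 - -9 + 4 \left(-9\right)^{2}\right) - 186\right) = 107 - 305 \left(\left(1 + 9 + 4 \cdot 81\right) - 186\right) = 107 - 305 \left(\left(1 + 9 + 324\right) - 186\right) = 107 - 305 \left(334 - 186\right) = 107 - 45140 = -45033$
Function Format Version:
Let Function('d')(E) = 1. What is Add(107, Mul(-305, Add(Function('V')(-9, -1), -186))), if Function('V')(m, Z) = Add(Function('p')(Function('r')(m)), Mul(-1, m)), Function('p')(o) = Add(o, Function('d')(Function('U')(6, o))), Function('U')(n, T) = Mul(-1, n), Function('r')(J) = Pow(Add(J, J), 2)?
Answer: -45033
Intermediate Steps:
Function('r')(J) = Mul(4, Pow(J, 2)) (Function('r')(J) = Pow(Mul(2, J), 2) = Mul(4, Pow(J, 2)))
Function('p')(o) = Add(1, o) (Function('p')(o) = Add(o, 1) = Add(1, o))
Function('V')(m, Z) = Add(1, Mul(-1, m), Mul(4, Pow(m, 2))) (Function('V')(m, Z) = Add(Add(1, Mul(4, Pow(m, 2))), Mul(-1, m)) = Add(1, Mul(-1, m), Mul(4, Pow(m, 2))))
Add(107, Mul(-305, Add(Function('V')(-9, -1), -186))) = Add(107, Mul(-305, Add(Add(1, Mul(-1, -9), Mul(4, Pow(-9, 2))), -186))) = Add(107, Mul(-305, Add(Add(1, 9, Mul(4, 81)), -186))) = Add(107, Mul(-305, Add(Add(1, 9, 324), -186))) = Add(107, Mul(-305, Add(334, -186))) = Add(107, Mul(-305, 148)) = Add(107, -45140) = -45033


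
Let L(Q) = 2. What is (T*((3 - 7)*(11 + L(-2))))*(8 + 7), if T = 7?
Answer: -5460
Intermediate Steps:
(T*((3 - 7)*(11 + L(-2))))*(8 + 7) = (7*((3 - 7)*(11 + 2)))*(8 + 7) = (7*(-4*13))*15 = (7*(-52))*15 = -364*15 = -5460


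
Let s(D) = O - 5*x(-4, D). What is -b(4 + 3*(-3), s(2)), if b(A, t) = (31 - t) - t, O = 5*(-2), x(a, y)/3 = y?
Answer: -111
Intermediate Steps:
x(a, y) = 3*y
O = -10
s(D) = -10 - 15*D
b(A, t) = 31 - 2*t
-b(4 + 3*(-3), s(2)) = -(31 - 2*(-10 - 15*2)) = -(31 - 2*(-10 - 30)) = -(31 - 2*(-40)) = -(31 + 80) = -1*111 = -111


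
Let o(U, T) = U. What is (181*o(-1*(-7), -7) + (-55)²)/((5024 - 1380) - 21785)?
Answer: -4292/18141 ≈ -0.23659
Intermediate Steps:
(181*o(-1*(-7), -7) + (-55)²)/((5024 - 1380) - 21785) = (181*(-1*(-7)) + (-55)²)/((5024 - 1380) - 21785) = (181*7 + 3025)/(3644 - 21785) = (1267 + 3025)/(-18141) = 4292*(-1/18141) = -4292/18141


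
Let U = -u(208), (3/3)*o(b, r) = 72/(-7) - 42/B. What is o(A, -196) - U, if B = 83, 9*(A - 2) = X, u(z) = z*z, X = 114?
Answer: 25130114/581 ≈ 43253.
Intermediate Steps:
u(z) = z**2
A = 44/3 (A = 2 + (1/9)*114 = 2 + 38/3 = 44/3 ≈ 14.667)
o(b, r) = -6270/581 (o(b, r) = 72/(-7) - 42/83 = 72*(-1/7) - 42*1/83 = -72/7 - 42/83 = -6270/581)
U = -43264 (U = -1*208**2 = -1*43264 = -43264)
o(A, -196) - U = -6270/581 - 1*(-43264) = -6270/581 + 43264 = 25130114/581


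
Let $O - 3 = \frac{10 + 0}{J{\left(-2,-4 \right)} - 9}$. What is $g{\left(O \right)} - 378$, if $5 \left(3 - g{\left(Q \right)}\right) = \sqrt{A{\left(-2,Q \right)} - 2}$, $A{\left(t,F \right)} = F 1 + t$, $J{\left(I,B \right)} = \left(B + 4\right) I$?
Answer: $-375 - \frac{i \sqrt{19}}{15} \approx -375.0 - 0.29059 i$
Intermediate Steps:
$J{\left(I,B \right)} = I \left(4 + B\right)$ ($J{\left(I,B \right)} = \left(4 + B\right) I = I \left(4 + B\right)$)
$A{\left(t,F \right)} = F + t$
$O = \frac{17}{9}$ ($O = 3 + \frac{10 + 0}{- 2 \left(4 - 4\right) - 9} = 3 + \frac{10}{\left(-2\right) 0 - 9} = 3 + \frac{10}{0 - 9} = 3 + \frac{10}{-9} = 3 + 10 \left(- \frac{1}{9}\right) = 3 - \frac{10}{9} = \frac{17}{9} \approx 1.8889$)
$g{\left(Q \right)} = 3 - \frac{\sqrt{-4 + Q}}{5}$ ($g{\left(Q \right)} = 3 - \frac{\sqrt{\left(Q - 2\right) - 2}}{5} = 3 - \frac{\sqrt{\left(-2 + Q\right) - 2}}{5} = 3 - \frac{\sqrt{-4 + Q}}{5}$)
$g{\left(O \right)} - 378 = \left(3 - \frac{\sqrt{-4 + \frac{17}{9}}}{5}\right) - 378 = \left(3 - \frac{\sqrt{- \frac{19}{9}}}{5}\right) - 378 = \left(3 - \frac{\frac{1}{3} i \sqrt{19}}{5}\right) - 378 = \left(3 - \frac{i \sqrt{19}}{15}\right) - 378 = -375 - \frac{i \sqrt{19}}{15}$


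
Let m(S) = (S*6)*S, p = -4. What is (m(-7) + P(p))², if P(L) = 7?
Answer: 90601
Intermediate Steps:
m(S) = 6*S² (m(S) = (6*S)*S = 6*S²)
(m(-7) + P(p))² = (6*(-7)² + 7)² = (6*49 + 7)² = (294 + 7)² = 301² = 90601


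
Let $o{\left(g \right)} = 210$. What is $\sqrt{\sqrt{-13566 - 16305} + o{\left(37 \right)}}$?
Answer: $\sqrt{210 + 3 i \sqrt{3319}} \approx 15.524 + 5.5667 i$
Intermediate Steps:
$\sqrt{\sqrt{-13566 - 16305} + o{\left(37 \right)}} = \sqrt{\sqrt{-13566 - 16305} + 210} = \sqrt{\sqrt{-29871} + 210} = \sqrt{3 i \sqrt{3319} + 210} = \sqrt{210 + 3 i \sqrt{3319}}$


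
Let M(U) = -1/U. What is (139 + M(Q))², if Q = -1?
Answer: 19600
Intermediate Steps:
(139 + M(Q))² = (139 - 1/(-1))² = (139 - 1*(-1))² = (139 + 1)² = 140² = 19600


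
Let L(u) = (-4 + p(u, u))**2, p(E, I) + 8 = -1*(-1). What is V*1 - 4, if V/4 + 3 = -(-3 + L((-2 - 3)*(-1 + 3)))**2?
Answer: -55712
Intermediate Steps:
p(E, I) = -7 (p(E, I) = -8 - 1*(-1) = -8 + 1 = -7)
L(u) = 121 (L(u) = (-4 - 7)**2 = (-11)**2 = 121)
V = -55708 (V = -12 + 4*(-(-3 + 121)**2) = -12 + 4*(-1*118**2) = -12 + 4*(-1*13924) = -12 + 4*(-13924) = -12 - 55696 = -55708)
V*1 - 4 = -55708*1 - 4 = -55708 - 4 = -55712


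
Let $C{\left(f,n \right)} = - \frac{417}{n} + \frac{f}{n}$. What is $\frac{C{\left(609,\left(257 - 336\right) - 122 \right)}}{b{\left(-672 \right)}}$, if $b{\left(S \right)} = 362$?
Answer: $- \frac{32}{12127} \approx -0.0026387$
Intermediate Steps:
$\frac{C{\left(609,\left(257 - 336\right) - 122 \right)}}{b{\left(-672 \right)}} = \frac{\frac{1}{\left(257 - 336\right) - 122} \left(-417 + 609\right)}{362} = \frac{1}{-79 - 122} \cdot 192 \cdot \frac{1}{362} = \frac{1}{-201} \cdot 192 \cdot \frac{1}{362} = \left(- \frac{1}{201}\right) 192 \cdot \frac{1}{362} = \left(- \frac{64}{67}\right) \frac{1}{362} = - \frac{32}{12127}$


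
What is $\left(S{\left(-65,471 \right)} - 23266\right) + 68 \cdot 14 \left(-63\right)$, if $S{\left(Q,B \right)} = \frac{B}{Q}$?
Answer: $- \frac{5411201}{65} \approx -83249.0$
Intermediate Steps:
$\left(S{\left(-65,471 \right)} - 23266\right) + 68 \cdot 14 \left(-63\right) = \left(\frac{471}{-65} - 23266\right) + 68 \cdot 14 \left(-63\right) = \left(471 \left(- \frac{1}{65}\right) - 23266\right) + 952 \left(-63\right) = \left(- \frac{471}{65} - 23266\right) - 59976 = - \frac{1512761}{65} - 59976 = - \frac{5411201}{65}$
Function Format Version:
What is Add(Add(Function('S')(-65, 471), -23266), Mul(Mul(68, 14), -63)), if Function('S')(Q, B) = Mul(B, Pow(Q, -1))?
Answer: Rational(-5411201, 65) ≈ -83249.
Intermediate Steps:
Add(Add(Function('S')(-65, 471), -23266), Mul(Mul(68, 14), -63)) = Add(Add(Mul(471, Pow(-65, -1)), -23266), Mul(Mul(68, 14), -63)) = Add(Add(Mul(471, Rational(-1, 65)), -23266), Mul(952, -63)) = Add(Add(Rational(-471, 65), -23266), -59976) = Add(Rational(-1512761, 65), -59976) = Rational(-5411201, 65)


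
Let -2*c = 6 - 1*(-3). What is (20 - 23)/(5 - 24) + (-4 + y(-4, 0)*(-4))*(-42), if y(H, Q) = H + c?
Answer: -23937/19 ≈ -1259.8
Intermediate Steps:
c = -9/2 (c = -(6 - 1*(-3))/2 = -(6 + 3)/2 = -½*9 = -9/2 ≈ -4.5000)
y(H, Q) = -9/2 + H (y(H, Q) = H - 9/2 = -9/2 + H)
(20 - 23)/(5 - 24) + (-4 + y(-4, 0)*(-4))*(-42) = (20 - 23)/(5 - 24) + (-4 + (-9/2 - 4)*(-4))*(-42) = -3/(-19) + (-4 - 17/2*(-4))*(-42) = -3*(-1/19) + (-4 + 34)*(-42) = 3/19 + 30*(-42) = 3/19 - 1260 = -23937/19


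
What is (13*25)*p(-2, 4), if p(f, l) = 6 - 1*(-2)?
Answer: 2600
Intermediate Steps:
p(f, l) = 8 (p(f, l) = 6 + 2 = 8)
(13*25)*p(-2, 4) = (13*25)*8 = 325*8 = 2600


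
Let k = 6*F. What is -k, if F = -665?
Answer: 3990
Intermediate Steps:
k = -3990 (k = 6*(-665) = -3990)
-k = -1*(-3990) = 3990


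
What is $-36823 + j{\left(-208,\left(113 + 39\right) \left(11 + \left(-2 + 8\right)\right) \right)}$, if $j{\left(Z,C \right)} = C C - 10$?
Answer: $6640223$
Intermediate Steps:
$j{\left(Z,C \right)} = -10 + C^{2}$ ($j{\left(Z,C \right)} = C^{2} - 10 = -10 + C^{2}$)
$-36823 + j{\left(-208,\left(113 + 39\right) \left(11 + \left(-2 + 8\right)\right) \right)} = -36823 - \left(10 - \left(\left(113 + 39\right) \left(11 + \left(-2 + 8\right)\right)\right)^{2}\right) = -36823 - \left(10 - \left(152 \left(11 + 6\right)\right)^{2}\right) = -36823 - \left(10 - \left(152 \cdot 17\right)^{2}\right) = -36823 - \left(10 - 2584^{2}\right) = -36823 + \left(-10 + 6677056\right) = -36823 + 6677046 = 6640223$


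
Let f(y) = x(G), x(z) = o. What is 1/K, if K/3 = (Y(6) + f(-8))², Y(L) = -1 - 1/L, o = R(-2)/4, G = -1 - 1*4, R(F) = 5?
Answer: 48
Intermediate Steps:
G = -5 (G = -1 - 4 = -5)
o = 5/4 ≈ 1.2500
x(z) = 5/4
f(y) = 5/4
K = 1/48 (K = 3*((-1 - 1*6)/6 + 5/4)² = 3*((-1 - 6)/6 + 5/4)² = 3*((⅙)*(-7) + 5/4)² = 3*(-7/6 + 5/4)² = 3*(1/12)² = 3*(1/144) = 1/48 ≈ 0.020833)
1/K = 1/(1/48) = 48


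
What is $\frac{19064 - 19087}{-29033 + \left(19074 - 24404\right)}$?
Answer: $\frac{23}{34363} \approx 0.00066932$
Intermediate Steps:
$\frac{19064 - 19087}{-29033 + \left(19074 - 24404\right)} = - \frac{23}{-29033 + \left(19074 - 24404\right)} = - \frac{23}{-29033 - 5330} = - \frac{23}{-34363} = \left(-23\right) \left(- \frac{1}{34363}\right) = \frac{23}{34363}$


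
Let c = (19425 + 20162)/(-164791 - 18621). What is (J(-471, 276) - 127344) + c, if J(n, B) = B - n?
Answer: -23219448551/183412 ≈ -1.2660e+5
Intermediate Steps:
c = -39587/183412 (c = 39587/(-183412) = 39587*(-1/183412) = -39587/183412 ≈ -0.21584)
(J(-471, 276) - 127344) + c = ((276 - 1*(-471)) - 127344) - 39587/183412 = ((276 + 471) - 127344) - 39587/183412 = (747 - 127344) - 39587/183412 = -126597 - 39587/183412 = -23219448551/183412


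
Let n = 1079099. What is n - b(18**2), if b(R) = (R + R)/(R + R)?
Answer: 1079098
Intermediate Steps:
b(R) = 1 (b(R) = (2*R)/((2*R)) = (2*R)*(1/(2*R)) = 1)
n - b(18**2) = 1079099 - 1*1 = 1079099 - 1 = 1079098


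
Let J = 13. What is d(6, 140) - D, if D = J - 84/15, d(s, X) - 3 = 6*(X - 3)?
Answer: 4088/5 ≈ 817.60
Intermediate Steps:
d(s, X) = -15 + 6*X (d(s, X) = 3 + 6*(X - 3) = 3 + 6*(-3 + X) = 3 + (-18 + 6*X) = -15 + 6*X)
D = 37/5 (D = 13 - 84/15 = 13 - 84*1/15 = 13 - 28/5 = 37/5 ≈ 7.4000)
d(6, 140) - D = (-15 + 6*140) - 1*37/5 = (-15 + 840) - 37/5 = 825 - 37/5 = 4088/5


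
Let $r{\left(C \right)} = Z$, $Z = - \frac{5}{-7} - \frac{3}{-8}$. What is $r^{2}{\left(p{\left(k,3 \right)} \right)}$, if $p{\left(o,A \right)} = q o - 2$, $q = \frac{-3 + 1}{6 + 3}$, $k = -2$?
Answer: $\frac{3721}{3136} \approx 1.1865$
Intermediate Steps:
$q = - \frac{2}{9} \approx -0.22222$
$Z = \frac{61}{56}$ ($Z = \left(-5\right) \left(- \frac{1}{7}\right) - - \frac{3}{8} = \frac{5}{7} + \frac{3}{8} = \frac{61}{56} \approx 1.0893$)
$p{\left(o,A \right)} = -2 - \frac{2 o}{9}$ ($p{\left(o,A \right)} = - \frac{2 o}{9} - 2 = -2 - \frac{2 o}{9}$)
$r{\left(C \right)} = \frac{61}{56}$
$r^{2}{\left(p{\left(k,3 \right)} \right)} = \left(\frac{61}{56}\right)^{2} = \frac{3721}{3136}$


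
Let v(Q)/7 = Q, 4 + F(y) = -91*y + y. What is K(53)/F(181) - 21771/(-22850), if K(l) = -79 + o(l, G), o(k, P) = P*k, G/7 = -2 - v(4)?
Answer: 152715581/93079475 ≈ 1.6407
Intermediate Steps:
F(y) = -4 - 90*y (F(y) = -4 + (-91*y + y) = -4 - 90*y)
v(Q) = 7*Q
G = -210 (G = 7*(-2 - 7*4) = 7*(-2 - 1*28) = 7*(-2 - 28) = 7*(-30) = -210)
K(l) = -79 - 210*l
K(53)/F(181) - 21771/(-22850) = (-79 - 210*53)/(-4 - 90*181) - 21771/(-22850) = (-79 - 11130)/(-4 - 16290) - 21771*(-1/22850) = -11209/(-16294) + 21771/22850 = -11209*(-1/16294) + 21771/22850 = 11209/16294 + 21771/22850 = 152715581/93079475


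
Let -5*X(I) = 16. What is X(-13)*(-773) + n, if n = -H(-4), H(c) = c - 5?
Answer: 12413/5 ≈ 2482.6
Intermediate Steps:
X(I) = -16/5 (X(I) = -1/5*16 = -16/5)
H(c) = -5 + c
n = 9 (n = -(-5 - 4) = -1*(-9) = 9)
X(-13)*(-773) + n = -16/5*(-773) + 9 = 12368/5 + 9 = 12413/5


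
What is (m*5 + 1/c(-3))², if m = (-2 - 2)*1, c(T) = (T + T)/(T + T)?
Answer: 361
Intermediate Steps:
c(T) = 1 (c(T) = (2*T)/((2*T)) = (2*T)*(1/(2*T)) = 1)
m = -4 (m = -4*1 = -4)
(m*5 + 1/c(-3))² = (-4*5 + 1/1)² = (-20 + 1)² = (-19)² = 361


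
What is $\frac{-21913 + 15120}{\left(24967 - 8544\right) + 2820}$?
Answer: $- \frac{6793}{19243} \approx -0.35301$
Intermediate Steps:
$\frac{-21913 + 15120}{\left(24967 - 8544\right) + 2820} = - \frac{6793}{\left(24967 - 8544\right) + 2820} = - \frac{6793}{16423 + 2820} = - \frac{6793}{19243}$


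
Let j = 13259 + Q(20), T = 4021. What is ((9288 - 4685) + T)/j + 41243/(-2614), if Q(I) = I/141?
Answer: -10560973543/698139278 ≈ -15.127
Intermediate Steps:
Q(I) = I/141 (Q(I) = I*(1/141) = I/141)
j = 1869539/141 (j = 13259 + (1/141)*20 = 13259 + 20/141 = 1869539/141 ≈ 13259.)
((9288 - 4685) + T)/j + 41243/(-2614) = ((9288 - 4685) + 4021)/(1869539/141) + 41243/(-2614) = (4603 + 4021)*(141/1869539) + 41243*(-1/2614) = 8624*(141/1869539) - 41243/2614 = 173712/267077 - 41243/2614 = -10560973543/698139278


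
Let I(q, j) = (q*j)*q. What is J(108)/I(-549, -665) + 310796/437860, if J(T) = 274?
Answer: 622932397817/877610088369 ≈ 0.70981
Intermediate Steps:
I(q, j) = j*q**2 (I(q, j) = (j*q)*q = j*q**2)
J(108)/I(-549, -665) + 310796/437860 = 274/((-665*(-549)**2)) + 310796/437860 = 274/((-665*301401)) + 310796*(1/437860) = 274/(-200431665) + 77699/109465 = 274*(-1/200431665) + 77699/109465 = -274/200431665 + 77699/109465 = 622932397817/877610088369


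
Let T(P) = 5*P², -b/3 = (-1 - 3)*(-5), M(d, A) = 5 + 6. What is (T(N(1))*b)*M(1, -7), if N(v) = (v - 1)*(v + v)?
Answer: 0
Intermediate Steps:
M(d, A) = 11
N(v) = 2*v*(-1 + v) (N(v) = (-1 + v)*(2*v) = 2*v*(-1 + v))
b = -60 (b = -3*(-1 - 3)*(-5) = -(-12)*(-5) = -3*20 = -60)
(T(N(1))*b)*M(1, -7) = ((5*(2*1*(-1 + 1))²)*(-60))*11 = ((5*(2*1*0)²)*(-60))*11 = ((5*0²)*(-60))*11 = ((5*0)*(-60))*11 = (0*(-60))*11 = 0*11 = 0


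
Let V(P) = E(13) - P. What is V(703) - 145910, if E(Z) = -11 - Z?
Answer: -146637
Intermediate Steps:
V(P) = -24 - P (V(P) = (-11 - 1*13) - P = (-11 - 13) - P = -24 - P)
V(703) - 145910 = (-24 - 1*703) - 145910 = (-24 - 703) - 145910 = -727 - 145910 = -146637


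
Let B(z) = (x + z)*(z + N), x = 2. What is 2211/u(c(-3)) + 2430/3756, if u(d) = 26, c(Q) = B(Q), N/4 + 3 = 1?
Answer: 348654/4069 ≈ 85.685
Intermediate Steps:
N = -8 (N = -12 + 4*1 = -12 + 4 = -8)
B(z) = (-8 + z)*(2 + z) (B(z) = (2 + z)*(z - 8) = (2 + z)*(-8 + z) = (-8 + z)*(2 + z))
c(Q) = -16 + Q² - 6*Q
2211/u(c(-3)) + 2430/3756 = 2211/26 + 2430/3756 = 2211*(1/26) + 2430*(1/3756) = 2211/26 + 405/626 = 348654/4069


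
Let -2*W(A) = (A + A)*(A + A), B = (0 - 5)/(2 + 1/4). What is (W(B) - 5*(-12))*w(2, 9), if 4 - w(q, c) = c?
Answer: -20300/81 ≈ -250.62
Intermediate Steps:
w(q, c) = 4 - c
B = -20/9 (B = -5/(2 + 1*(¼)) = -5/(2 + ¼) = -5/9/4 = -5*4/9 = -20/9 ≈ -2.2222)
W(A) = -2*A² (W(A) = -(A + A)*(A + A)/2 = -2*A*2*A/2 = -2*A²)
(W(B) - 5*(-12))*w(2, 9) = (-2*(-20/9)² - 5*(-12))*(4 - 1*9) = (-2*400/81 + 60)*(4 - 9) = (-800/81 + 60)*(-5) = (4060/81)*(-5) = -20300/81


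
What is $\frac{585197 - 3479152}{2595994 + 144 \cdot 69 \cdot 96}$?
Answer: $- \frac{578791}{709970} \approx -0.81523$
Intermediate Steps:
$\frac{585197 - 3479152}{2595994 + 144 \cdot 69 \cdot 96} = - \frac{2893955}{2595994 + 9936 \cdot 96} = - \frac{2893955}{2595994 + 953856} = - \frac{2893955}{3549850} = \left(-2893955\right) \frac{1}{3549850} = - \frac{578791}{709970}$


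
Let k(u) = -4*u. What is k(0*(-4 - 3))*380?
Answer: 0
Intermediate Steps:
k(0*(-4 - 3))*380 = -0*(-4 - 3)*380 = -0*(-7)*380 = -4*0*380 = 0*380 = 0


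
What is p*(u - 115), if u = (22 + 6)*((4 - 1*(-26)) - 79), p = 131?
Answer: -194797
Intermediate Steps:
u = -1372 (u = 28*((4 + 26) - 79) = 28*(30 - 79) = 28*(-49) = -1372)
p*(u - 115) = 131*(-1372 - 115) = 131*(-1487) = -194797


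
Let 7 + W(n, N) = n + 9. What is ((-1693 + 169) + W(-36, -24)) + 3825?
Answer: 2267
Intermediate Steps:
W(n, N) = 2 + n (W(n, N) = -7 + (n + 9) = -7 + (9 + n) = 2 + n)
((-1693 + 169) + W(-36, -24)) + 3825 = ((-1693 + 169) + (2 - 36)) + 3825 = (-1524 - 34) + 3825 = -1558 + 3825 = 2267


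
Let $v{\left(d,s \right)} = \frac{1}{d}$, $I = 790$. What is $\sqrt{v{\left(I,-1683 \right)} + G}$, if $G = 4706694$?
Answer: $\frac{\sqrt{2937447726190}}{790} \approx 2169.5$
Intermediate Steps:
$\sqrt{v{\left(I,-1683 \right)} + G} = \sqrt{\frac{1}{790} + 4706694} = \sqrt{\frac{3718288261}{790}} = \frac{\sqrt{2937447726190}}{790}$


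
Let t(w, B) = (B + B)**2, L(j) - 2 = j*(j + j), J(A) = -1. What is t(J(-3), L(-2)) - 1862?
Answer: -1462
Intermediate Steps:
L(j) = 2 + 2*j**2 (L(j) = 2 + j*(j + j) = 2 + j*(2*j) = 2 + 2*j**2)
t(w, B) = 4*B**2 (t(w, B) = (2*B)**2 = 4*B**2)
t(J(-3), L(-2)) - 1862 = 4*(2 + 2*(-2)**2)**2 - 1862 = 4*(2 + 2*4)**2 - 1862 = 4*(2 + 8)**2 - 1862 = 4*10**2 - 1862 = 4*100 - 1862 = 400 - 1862 = -1462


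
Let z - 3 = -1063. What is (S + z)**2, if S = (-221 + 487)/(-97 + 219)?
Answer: 4163733729/3721 ≈ 1.1190e+6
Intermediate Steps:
S = 133/61 (S = 266/122 = 266*(1/122) = 133/61 ≈ 2.1803)
z = -1060 (z = 3 - 1063 = -1060)
(S + z)**2 = (133/61 - 1060)**2 = (-64527/61)**2 = 4163733729/3721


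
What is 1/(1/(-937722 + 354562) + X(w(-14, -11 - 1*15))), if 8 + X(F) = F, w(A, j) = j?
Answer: -583160/19827441 ≈ -0.029412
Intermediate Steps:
X(F) = -8 + F
1/(1/(-937722 + 354562) + X(w(-14, -11 - 1*15))) = 1/(1/(-937722 + 354562) + (-8 + (-11 - 1*15))) = 1/(1/(-583160) + (-8 + (-11 - 15))) = 1/(-1/583160 + (-8 - 26)) = 1/(-1/583160 - 34) = 1/(-19827441/583160) = -583160/19827441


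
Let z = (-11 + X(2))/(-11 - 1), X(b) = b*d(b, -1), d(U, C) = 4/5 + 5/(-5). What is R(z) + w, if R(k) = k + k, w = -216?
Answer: -2141/10 ≈ -214.10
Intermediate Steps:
d(U, C) = -⅕ (d(U, C) = 4*(⅕) + 5*(-⅕) = ⅘ - 1 = -⅕)
X(b) = -b/5 (X(b) = b*(-⅕) = -b/5)
z = 19/20 (z = (-11 - ⅕*2)/(-11 - 1) = (-11 - ⅖)/(-12) = -57/5*(-1/12) = 19/20 ≈ 0.95000)
R(k) = 2*k
R(z) + w = 2*(19/20) - 216 = 19/10 - 216 = -2141/10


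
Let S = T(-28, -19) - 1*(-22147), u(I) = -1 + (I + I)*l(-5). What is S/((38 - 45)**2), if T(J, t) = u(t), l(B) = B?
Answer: 22336/49 ≈ 455.84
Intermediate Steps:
u(I) = -1 - 10*I (u(I) = -1 + (I + I)*(-5) = -1 + (2*I)*(-5) = -1 - 10*I)
T(J, t) = -1 - 10*t
S = 22336 (S = (-1 - 10*(-19)) - 1*(-22147) = (-1 + 190) + 22147 = 189 + 22147 = 22336)
S/((38 - 45)**2) = 22336/((38 - 45)**2) = 22336/((-7)**2) = 22336/49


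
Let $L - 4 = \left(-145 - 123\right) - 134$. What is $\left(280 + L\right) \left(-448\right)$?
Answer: $52864$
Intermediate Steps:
$L = -398$ ($L = 4 - 402 = -398$)
$\left(280 + L\right) \left(-448\right) = \left(280 - 398\right) \left(-448\right) = \left(-118\right) \left(-448\right) = 52864$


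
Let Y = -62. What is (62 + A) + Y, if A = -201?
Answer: -201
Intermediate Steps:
(62 + A) + Y = (62 - 201) - 62 = -139 - 62 = -201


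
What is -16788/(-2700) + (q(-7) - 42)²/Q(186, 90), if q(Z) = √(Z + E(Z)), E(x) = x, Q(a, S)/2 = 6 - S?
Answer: -3779/900 + I*√14/2 ≈ -4.1989 + 1.8708*I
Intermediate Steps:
Q(a, S) = 12 - 2*S (Q(a, S) = 2*(6 - S) = 12 - 2*S)
q(Z) = √2*√Z (q(Z) = √(Z + Z) = √(2*Z) = √2*√Z)
-16788/(-2700) + (q(-7) - 42)²/Q(186, 90) = -16788/(-2700) + (√2*√(-7) - 42)²/(12 - 2*90) = -16788*(-1/2700) + (√2*(I*√7) - 42)²/(12 - 180) = 1399/225 + (I*√14 - 42)²/(-168) = 1399/225 + (-42 + I*√14)²*(-1/168) = 1399/225 - (-42 + I*√14)²/168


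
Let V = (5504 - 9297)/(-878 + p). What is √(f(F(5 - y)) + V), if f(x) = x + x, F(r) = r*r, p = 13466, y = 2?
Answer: √701123277/6294 ≈ 4.2070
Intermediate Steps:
F(r) = r²
V = -3793/12588 (V = (5504 - 9297)/(-878 + 13466) = -3793/12588 ≈ -0.30132)
f(x) = 2*x
√(f(F(5 - y)) + V) = √(2*(5 - 1*2)² - 3793/12588) = √(2*(5 - 2)² - 3793/12588) = √(2*3² - 3793/12588) = √(2*9 - 3793/12588) = √(18 - 3793/12588) = √(222791/12588) = √701123277/6294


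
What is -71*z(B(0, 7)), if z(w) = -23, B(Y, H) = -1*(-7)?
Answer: 1633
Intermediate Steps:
B(Y, H) = 7
-71*z(B(0, 7)) = -71*(-23) = 1633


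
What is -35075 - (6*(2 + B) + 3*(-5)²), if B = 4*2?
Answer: -35210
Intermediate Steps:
B = 8
-35075 - (6*(2 + B) + 3*(-5)²) = -35075 - (6*(2 + 8) + 3*(-5)²) = -35075 - (6*10 + 3*25) = -35075 - (60 + 75) = -35075 - 1*135 = -35075 - 135 = -35210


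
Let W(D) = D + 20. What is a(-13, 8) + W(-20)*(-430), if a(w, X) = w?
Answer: -13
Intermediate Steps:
W(D) = 20 + D
a(-13, 8) + W(-20)*(-430) = -13 + (20 - 20)*(-430) = -13 + 0*(-430) = -13 + 0 = -13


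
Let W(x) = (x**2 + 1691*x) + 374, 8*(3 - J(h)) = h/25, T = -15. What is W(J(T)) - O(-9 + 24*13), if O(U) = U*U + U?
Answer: -138445951/1600 ≈ -86529.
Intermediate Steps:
O(U) = U + U**2 (O(U) = U**2 + U = U + U**2)
J(h) = 3 - h/200 (J(h) = 3 - h/(8*25) = 3 - h/200)
W(x) = 374 + x**2 + 1691*x
W(J(T)) - O(-9 + 24*13) = (374 + (3 - 1/200*(-15))**2 + 1691*(3 - 1/200*(-15))) - (-9 + 24*13)*(1 + (-9 + 24*13)) = (374 + (3 + 3/40)**2 + 1691*(3 + 3/40)) - (-9 + 312)*(1 + (-9 + 312)) = (374 + (123/40)**2 + 1691*(123/40)) - 303*(1 + 303) = (374 + 15129/1600 + 207993/40) - 303*304 = 8933249/1600 - 1*92112 = 8933249/1600 - 92112 = -138445951/1600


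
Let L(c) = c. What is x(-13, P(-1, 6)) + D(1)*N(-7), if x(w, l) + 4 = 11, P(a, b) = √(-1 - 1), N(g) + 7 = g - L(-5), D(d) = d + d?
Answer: -11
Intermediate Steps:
D(d) = 2*d
N(g) = -2 + g (N(g) = -7 + (g - 1*(-5)) = -7 + (g + 5) = -7 + (5 + g) = -2 + g)
P(a, b) = I*√2 (P(a, b) = √(-2) = I*√2)
x(w, l) = 7 (x(w, l) = -4 + 11 = 7)
x(-13, P(-1, 6)) + D(1)*N(-7) = 7 + (2*1)*(-2 - 7) = 7 + 2*(-9) = 7 - 18 = -11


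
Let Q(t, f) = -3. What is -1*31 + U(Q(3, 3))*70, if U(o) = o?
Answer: -241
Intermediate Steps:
-1*31 + U(Q(3, 3))*70 = -1*31 - 3*70 = -31 - 210 = -241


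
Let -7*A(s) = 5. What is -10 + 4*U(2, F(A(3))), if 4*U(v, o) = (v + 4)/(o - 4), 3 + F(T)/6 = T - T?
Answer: -113/11 ≈ -10.273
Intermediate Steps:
A(s) = -5/7 (A(s) = -⅐*5 = -5/7)
F(T) = -18 (F(T) = -18 + 6*(T - T) = -18 + 6*0 = -18 + 0 = -18)
U(v, o) = (4 + v)/(4*(-4 + o)) (U(v, o) = ((v + 4)/(o - 4))/4 = ((4 + v)/(-4 + o))/4 = (4 + v)/(4*(-4 + o)))
-10 + 4*U(2, F(A(3))) = -10 + 4*((4 + 2)/(4*(-4 - 18))) = -10 + 4*((¼)*6/(-22)) = -10 + 4*((¼)*(-1/22)*6) = -10 + 4*(-3/44) = -10 - 3/11 = -113/11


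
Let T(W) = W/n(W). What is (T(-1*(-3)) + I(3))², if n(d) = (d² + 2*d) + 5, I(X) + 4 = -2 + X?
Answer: 3249/400 ≈ 8.1225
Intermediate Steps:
I(X) = -6 + X (I(X) = -4 + (-2 + X) = -6 + X)
n(d) = 5 + d² + 2*d
T(W) = W/(5 + W² + 2*W)
(T(-1*(-3)) + I(3))² = ((-1*(-3))/(5 + (-1*(-3))² + 2*(-1*(-3))) + (-6 + 3))² = (3/(5 + 3² + 2*3) - 3)² = (3/(5 + 9 + 6) - 3)² = (3/20 - 3)² = (-57/20)² = 3249/400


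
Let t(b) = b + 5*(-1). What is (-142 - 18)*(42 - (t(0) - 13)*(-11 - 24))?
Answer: 94080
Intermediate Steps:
t(b) = -5 + b (t(b) = b - 5 = -5 + b)
(-142 - 18)*(42 - (t(0) - 13)*(-11 - 24)) = (-142 - 18)*(42 - ((-5 + 0) - 13)*(-11 - 24)) = -160*(42 - (-5 - 13)*(-35)) = -160*(42 - (-18)*(-35)) = -160*(42 - 1*630) = -160*(42 - 630) = -160*(-588) = 94080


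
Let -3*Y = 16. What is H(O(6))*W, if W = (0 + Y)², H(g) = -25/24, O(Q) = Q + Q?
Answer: -800/27 ≈ -29.630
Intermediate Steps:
O(Q) = 2*Q
Y = -16/3 (Y = -⅓*16 = -16/3 ≈ -5.3333)
H(g) = -25/24 (H(g) = -25*1/24 = -25/24)
W = 256/9 (W = (0 - 16/3)² = (-16/3)² = 256/9 ≈ 28.444)
H(O(6))*W = -25/24*256/9 = -800/27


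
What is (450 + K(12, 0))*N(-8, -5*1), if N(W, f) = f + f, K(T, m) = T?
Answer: -4620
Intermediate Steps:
N(W, f) = 2*f
(450 + K(12, 0))*N(-8, -5*1) = (450 + 12)*(2*(-5*1)) = 462*(2*(-5)) = 462*(-10) = -4620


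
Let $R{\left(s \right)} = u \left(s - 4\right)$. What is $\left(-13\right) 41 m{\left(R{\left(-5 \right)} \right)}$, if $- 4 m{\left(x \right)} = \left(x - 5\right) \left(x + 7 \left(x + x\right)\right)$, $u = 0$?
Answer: $0$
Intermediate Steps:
$R{\left(s \right)} = 0$ ($R{\left(s \right)} = 0 \left(s - 4\right) = 0 \left(-4 + s\right) = 0$)
$m{\left(x \right)} = - \frac{15 x \left(-5 + x\right)}{4}$ ($m{\left(x \right)} = - \frac{\left(x - 5\right) \left(x + 7 \left(x + x\right)\right)}{4} = - \frac{\left(-5 + x\right) \left(x + 7 \cdot 2 x\right)}{4} = - \frac{\left(-5 + x\right) \left(x + 14 x\right)}{4} = - \frac{\left(-5 + x\right) 15 x}{4} = - \frac{15 x \left(-5 + x\right)}{4}$)
$\left(-13\right) 41 m{\left(R{\left(-5 \right)} \right)} = \left(-13\right) 41 \cdot \frac{15}{4} \cdot 0 \left(5 - 0\right) = - 533 \cdot \frac{15}{4} \cdot 0 \left(5 + 0\right) = - 533 \cdot \frac{15}{4} \cdot 0 \cdot 5 = \left(-533\right) 0 = 0$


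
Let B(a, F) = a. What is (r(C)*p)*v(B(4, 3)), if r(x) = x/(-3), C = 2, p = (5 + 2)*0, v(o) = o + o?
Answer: 0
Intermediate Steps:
v(o) = 2*o
p = 0 (p = 7*0 = 0)
r(x) = -x/3 (r(x) = x*(-1/3) = -x/3)
(r(C)*p)*v(B(4, 3)) = (-1/3*2*0)*(2*4) = -2/3*0*8 = 0*8 = 0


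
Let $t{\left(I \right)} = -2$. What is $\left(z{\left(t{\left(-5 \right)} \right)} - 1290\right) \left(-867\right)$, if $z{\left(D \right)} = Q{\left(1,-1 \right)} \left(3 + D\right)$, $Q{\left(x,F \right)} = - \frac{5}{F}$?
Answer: $1114095$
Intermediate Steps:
$z{\left(D \right)} = 15 + 5 D$ ($z{\left(D \right)} = - \frac{5}{-1} \left(3 + D\right) = \left(-5\right) \left(-1\right) \left(3 + D\right) = 5 \left(3 + D\right) = 15 + 5 D$)
$\left(z{\left(t{\left(-5 \right)} \right)} - 1290\right) \left(-867\right) = \left(\left(15 + 5 \left(-2\right)\right) - 1290\right) \left(-867\right) = \left(\left(15 - 10\right) - 1290\right) \left(-867\right) = \left(5 - 1290\right) \left(-867\right) = \left(-1285\right) \left(-867\right) = 1114095$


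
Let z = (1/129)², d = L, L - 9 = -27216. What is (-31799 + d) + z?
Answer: -981918845/16641 ≈ -59006.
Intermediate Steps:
L = -27207 (L = 9 - 27216 = -27207)
d = -27207
z = 1/16641 (z = (1/129)² = 1/16641 ≈ 6.0093e-5)
(-31799 + d) + z = (-31799 - 27207) + 1/16641 = -59006 + 1/16641 = -981918845/16641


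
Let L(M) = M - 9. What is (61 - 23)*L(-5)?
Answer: -532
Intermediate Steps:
L(M) = -9 + M
(61 - 23)*L(-5) = (61 - 23)*(-9 - 5) = 38*(-14) = -532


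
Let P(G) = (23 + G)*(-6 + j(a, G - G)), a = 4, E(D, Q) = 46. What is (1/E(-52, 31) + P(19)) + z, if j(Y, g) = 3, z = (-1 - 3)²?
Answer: -5059/46 ≈ -109.98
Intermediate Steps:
z = 16 (z = (-4)² = 16)
P(G) = -69 - 3*G (P(G) = (23 + G)*(-6 + 3) = (23 + G)*(-3) = -69 - 3*G)
(1/E(-52, 31) + P(19)) + z = (1/46 + (-69 - 3*19)) + 16 = (1/46 + (-69 - 57)) + 16 = (1/46 - 126) + 16 = -5795/46 + 16 = -5059/46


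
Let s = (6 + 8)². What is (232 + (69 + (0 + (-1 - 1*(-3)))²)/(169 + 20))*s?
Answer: 1229788/27 ≈ 45548.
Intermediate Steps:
s = 196 (s = 14² = 196)
(232 + (69 + (0 + (-1 - 1*(-3)))²)/(169 + 20))*s = (232 + (69 + (0 + (-1 - 1*(-3)))²)/(169 + 20))*196 = (232 + (69 + (0 + (-1 + 3))²)/189)*196 = (232 + (69 + (0 + 2)²)*(1/189))*196 = (232 + (69 + 2²)*(1/189))*196 = (232 + (69 + 4)*(1/189))*196 = (232 + 73*(1/189))*196 = (232 + 73/189)*196 = (43921/189)*196 = 1229788/27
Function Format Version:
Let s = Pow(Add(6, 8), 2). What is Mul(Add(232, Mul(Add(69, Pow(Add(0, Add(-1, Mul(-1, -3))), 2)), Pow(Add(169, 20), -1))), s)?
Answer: Rational(1229788, 27) ≈ 45548.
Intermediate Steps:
s = 196 (s = Pow(14, 2) = 196)
Mul(Add(232, Mul(Add(69, Pow(Add(0, Add(-1, Mul(-1, -3))), 2)), Pow(Add(169, 20), -1))), s) = Mul(Add(232, Mul(Add(69, Pow(Add(0, Add(-1, Mul(-1, -3))), 2)), Pow(Add(169, 20), -1))), 196) = Mul(Add(232, Mul(Add(69, Pow(Add(0, Add(-1, 3)), 2)), Pow(189, -1))), 196) = Mul(Add(232, Mul(Add(69, Pow(Add(0, 2), 2)), Rational(1, 189))), 196) = Mul(Add(232, Mul(Add(69, Pow(2, 2)), Rational(1, 189))), 196) = Mul(Add(232, Mul(Add(69, 4), Rational(1, 189))), 196) = Mul(Add(232, Mul(73, Rational(1, 189))), 196) = Mul(Add(232, Rational(73, 189)), 196) = Mul(Rational(43921, 189), 196) = Rational(1229788, 27)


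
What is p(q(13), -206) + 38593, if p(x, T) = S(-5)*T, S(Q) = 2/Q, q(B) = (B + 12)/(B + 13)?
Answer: 193377/5 ≈ 38675.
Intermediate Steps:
q(B) = (12 + B)/(13 + B)
p(x, T) = -2*T/5 (p(x, T) = (2/(-5))*T = (2*(-1/5))*T = -2*T/5)
p(q(13), -206) + 38593 = -2/5*(-206) + 38593 = 412/5 + 38593 = 193377/5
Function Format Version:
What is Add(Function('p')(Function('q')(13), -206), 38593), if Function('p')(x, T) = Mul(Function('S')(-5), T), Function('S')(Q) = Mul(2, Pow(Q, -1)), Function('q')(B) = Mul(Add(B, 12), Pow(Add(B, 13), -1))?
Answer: Rational(193377, 5) ≈ 38675.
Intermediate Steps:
Function('q')(B) = Mul(Pow(Add(13, B), -1), Add(12, B)) (Function('q')(B) = Mul(Add(12, B), Pow(Add(13, B), -1)) = Mul(Pow(Add(13, B), -1), Add(12, B)))
Function('p')(x, T) = Mul(Rational(-2, 5), T) (Function('p')(x, T) = Mul(Mul(2, Pow(-5, -1)), T) = Mul(Mul(2, Rational(-1, 5)), T) = Mul(Rational(-2, 5), T))
Add(Function('p')(Function('q')(13), -206), 38593) = Add(Mul(Rational(-2, 5), -206), 38593) = Add(Rational(412, 5), 38593) = Rational(193377, 5)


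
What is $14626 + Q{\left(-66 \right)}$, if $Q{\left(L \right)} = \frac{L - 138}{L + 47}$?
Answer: $\frac{278098}{19} \approx 14637.0$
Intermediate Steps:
$Q{\left(L \right)} = \frac{-138 + L}{47 + L}$
$14626 + Q{\left(-66 \right)} = 14626 + \frac{-138 - 66}{47 - 66} = 14626 + \frac{1}{-19} \left(-204\right) = 14626 - - \frac{204}{19} = 14626 + \frac{204}{19} = \frac{278098}{19}$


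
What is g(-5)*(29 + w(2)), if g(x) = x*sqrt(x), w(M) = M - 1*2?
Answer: -145*I*sqrt(5) ≈ -324.23*I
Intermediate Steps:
w(M) = -2 + M (w(M) = M - 2 = -2 + M)
g(x) = x**(3/2)
g(-5)*(29 + w(2)) = (-5)**(3/2)*(29 + (-2 + 2)) = (-5*I*sqrt(5))*(29 + 0) = -5*I*sqrt(5)*29 = -145*I*sqrt(5)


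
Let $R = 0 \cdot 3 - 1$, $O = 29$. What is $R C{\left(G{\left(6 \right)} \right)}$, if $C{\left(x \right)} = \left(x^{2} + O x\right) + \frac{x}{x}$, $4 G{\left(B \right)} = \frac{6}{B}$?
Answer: $- \frac{133}{16} \approx -8.3125$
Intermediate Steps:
$G{\left(B \right)} = \frac{3}{2 B}$ ($G{\left(B \right)} = \frac{6 \frac{1}{B}}{4} = \frac{3}{2 B}$)
$R = -1$ ($R = 0 - 1 = -1$)
$C{\left(x \right)} = 1 + x^{2} + 29 x$ ($C{\left(x \right)} = \left(x^{2} + 29 x\right) + \frac{x}{x} = \left(x^{2} + 29 x\right) + 1 = 1 + x^{2} + 29 x$)
$R C{\left(G{\left(6 \right)} \right)} = - (1 + \left(\frac{3}{2 \cdot 6}\right)^{2} + 29 \frac{3}{2 \cdot 6}) = - (1 + \left(\frac{3}{2} \cdot \frac{1}{6}\right)^{2} + 29 \cdot \frac{3}{2} \cdot \frac{1}{6}) = - (1 + \left(\frac{1}{4}\right)^{2} + 29 \cdot \frac{1}{4}) = - (1 + \frac{1}{16} + \frac{29}{4}) = \left(-1\right) \frac{133}{16} = - \frac{133}{16}$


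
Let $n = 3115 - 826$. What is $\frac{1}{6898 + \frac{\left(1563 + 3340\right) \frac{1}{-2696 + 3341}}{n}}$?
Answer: $\frac{1476405}{10184246593} \approx 0.00014497$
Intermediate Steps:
$n = 2289$ ($n = 3115 - 826 = 2289$)
$\frac{1}{6898 + \frac{\left(1563 + 3340\right) \frac{1}{-2696 + 3341}}{n}} = \frac{1}{6898 + \frac{\left(1563 + 3340\right) \frac{1}{-2696 + 3341}}{2289}} = \frac{1}{6898 + \frac{4903}{645} \cdot \frac{1}{2289}} = \frac{1}{6898 + \frac{4903}{1476405}} = \frac{1}{\frac{10184246593}{1476405}} = \frac{1476405}{10184246593}$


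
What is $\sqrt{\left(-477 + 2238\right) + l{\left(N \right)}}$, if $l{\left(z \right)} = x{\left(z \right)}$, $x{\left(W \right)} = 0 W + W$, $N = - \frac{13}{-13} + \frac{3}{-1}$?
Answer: $\sqrt{1759} \approx 41.94$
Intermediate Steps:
$N = -2$ ($N = \left(-13\right) \left(- \frac{1}{13}\right) + 3 \left(-1\right) = 1 - 3 = -2$)
$x{\left(W \right)} = W$ ($x{\left(W \right)} = 0 + W = W$)
$l{\left(z \right)} = z$
$\sqrt{\left(-477 + 2238\right) + l{\left(N \right)}} = \sqrt{\left(-477 + 2238\right) - 2} = \sqrt{1761 - 2} = \sqrt{1759}$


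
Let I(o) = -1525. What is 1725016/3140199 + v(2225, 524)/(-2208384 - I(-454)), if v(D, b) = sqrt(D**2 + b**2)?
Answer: 1725016/3140199 - sqrt(5225201)/2206859 ≈ 0.54830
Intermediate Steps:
1725016/3140199 + v(2225, 524)/(-2208384 - I(-454)) = 1725016/3140199 + sqrt(2225**2 + 524**2)/(-2208384 - 1*(-1525)) = 1725016*(1/3140199) + sqrt(4950625 + 274576)/(-2208384 + 1525) = 1725016/3140199 + sqrt(5225201)/(-2206859) = 1725016/3140199 + sqrt(5225201)*(-1/2206859) = 1725016/3140199 - sqrt(5225201)/2206859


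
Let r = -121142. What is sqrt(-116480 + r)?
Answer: I*sqrt(237622) ≈ 487.46*I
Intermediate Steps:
sqrt(-116480 + r) = sqrt(-116480 - 121142) = sqrt(-237622) = I*sqrt(237622)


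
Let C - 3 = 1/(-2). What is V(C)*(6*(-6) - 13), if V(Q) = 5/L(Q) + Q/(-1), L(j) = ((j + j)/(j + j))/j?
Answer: -490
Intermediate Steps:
C = 5/2 (C = 3 + 1/(-2) = 3 - ½ = 5/2 ≈ 2.5000)
L(j) = 1/j (L(j) = ((2*j)/((2*j)))/j = ((2*j)*(1/(2*j)))/j = 1/j)
V(Q) = 4*Q (V(Q) = 5/(1/Q) + Q/(-1) = 5*Q + Q*(-1) = 5*Q - Q = 4*Q)
V(C)*(6*(-6) - 13) = (4*(5/2))*(6*(-6) - 13) = 10*(-36 - 13) = 10*(-49) = -490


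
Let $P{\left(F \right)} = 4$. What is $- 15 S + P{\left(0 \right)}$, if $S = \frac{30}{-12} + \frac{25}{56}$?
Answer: $\frac{1949}{56} \approx 34.804$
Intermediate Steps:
$S = - \frac{115}{56}$ ($S = 30 \left(- \frac{1}{12}\right) + 25 \cdot \frac{1}{56} = - \frac{5}{2} + \frac{25}{56} = - \frac{115}{56} \approx -2.0536$)
$- 15 S + P{\left(0 \right)} = \left(-15\right) \left(- \frac{115}{56}\right) + 4 = \frac{1725}{56} + 4 = \frac{1949}{56}$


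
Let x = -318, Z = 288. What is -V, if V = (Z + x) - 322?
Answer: 352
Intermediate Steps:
V = -352 (V = (288 - 318) - 322 = -30 - 322 = -352)
-V = -1*(-352) = 352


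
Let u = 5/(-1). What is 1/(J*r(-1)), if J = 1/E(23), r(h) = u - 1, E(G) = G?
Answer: -23/6 ≈ -3.8333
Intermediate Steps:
u = -5 (u = 5*(-1) = -5)
r(h) = -6 (r(h) = -5 - 1 = -6)
J = 1/23 ≈ 0.043478
1/(J*r(-1)) = 1/((1/23)*(-6)) = 1/(-6/23) = -23/6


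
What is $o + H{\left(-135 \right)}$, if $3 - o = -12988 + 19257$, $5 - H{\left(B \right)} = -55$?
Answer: $-6206$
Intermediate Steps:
$H{\left(B \right)} = 60$ ($H{\left(B \right)} = 5 - -55 = 5 + 55 = 60$)
$o = -6266$ ($o = 3 - \left(-12988 + 19257\right) = 3 - 6269 = -6266$)
$o + H{\left(-135 \right)} = -6266 + 60 = -6206$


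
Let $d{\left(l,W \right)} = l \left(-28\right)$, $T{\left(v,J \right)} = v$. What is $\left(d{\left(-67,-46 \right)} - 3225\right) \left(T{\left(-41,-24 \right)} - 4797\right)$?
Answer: $6526462$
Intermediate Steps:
$d{\left(l,W \right)} = - 28 l$
$\left(d{\left(-67,-46 \right)} - 3225\right) \left(T{\left(-41,-24 \right)} - 4797\right) = \left(\left(-28\right) \left(-67\right) - 3225\right) \left(-41 - 4797\right) = \left(1876 - 3225\right) \left(-4838\right) = \left(-1349\right) \left(-4838\right) = 6526462$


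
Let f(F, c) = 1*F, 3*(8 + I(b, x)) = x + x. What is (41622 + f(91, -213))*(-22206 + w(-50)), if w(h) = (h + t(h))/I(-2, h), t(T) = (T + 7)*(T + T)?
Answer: -57695210811/62 ≈ -9.3057e+8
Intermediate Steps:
I(b, x) = -8 + 2*x/3 (I(b, x) = -8 + (x + x)/3 = -8 + (2*x)/3 = -8 + 2*x/3)
t(T) = 2*T*(7 + T) (t(T) = (7 + T)*(2*T) = 2*T*(7 + T))
f(F, c) = F
w(h) = (h + 2*h*(7 + h))/(-8 + 2*h/3)
(41622 + f(91, -213))*(-22206 + w(-50)) = (41622 + 91)*(-22206 + (3/2)*(-50)*(15 + 2*(-50))/(-12 - 50)) = 41713*(-22206 + (3/2)*(-50)*(15 - 100)/(-62)) = 41713*(-22206 + (3/2)*(-50)*(-1/62)*(-85)) = 41713*(-22206 - 6375/62) = 41713*(-1383147/62) = -57695210811/62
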